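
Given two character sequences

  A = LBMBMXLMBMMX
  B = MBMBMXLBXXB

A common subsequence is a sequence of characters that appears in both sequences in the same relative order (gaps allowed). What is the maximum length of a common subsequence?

Taking B (A #2, B #2) → M (A #3, B #3) → B (A #4, B #4) → M (A #5, B #5) → X (A #6, B #6) → L (A #7, B #7) → B (A #9, B #8) → X (A #12, B #10) gives a common subsequence of length 8. Since dp[12][11] = 8, nothing longer is possible.

8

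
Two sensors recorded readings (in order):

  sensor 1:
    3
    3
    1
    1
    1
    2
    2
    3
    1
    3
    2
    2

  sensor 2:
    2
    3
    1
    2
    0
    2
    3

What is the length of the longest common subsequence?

5

Let dp[i][j] be the LCS length of the first i values of sensor 1 and the first j values of sensor 2. dp[i][j] = dp[i-1][j-1]+1 when the i-th and j-th values match, else max(dp[i-1][j], dp[i][j-1]).
    ·  2  3  1  2  0  2  3
 ·  0  0  0  0  0  0  0  0
 3  0  0  1  1  1  1  1  1
 3  0  0  1  1  1  1  1  2
 1  0  0  1  2  2  2  2  2
 1  0  0  1  2  2  2  2  2
 1  0  0  1  2  2  2  2  2
 2  0  1  1  2  3  3  3  3
 2  0  1  1  2  3  3  4  4
 3  0  1  2  2  3  3  4  5
 1  0  1  2  3  3  3  4  5
 3  0  1  2  3  3  3  4  5
 2  0  1  2  3  4  4  4  5
 2  0  1  2  3  4  4  5  5
dp[12][7] = 5. One LCS (by backtracking along matches): 3, 1, 2, 2, 3.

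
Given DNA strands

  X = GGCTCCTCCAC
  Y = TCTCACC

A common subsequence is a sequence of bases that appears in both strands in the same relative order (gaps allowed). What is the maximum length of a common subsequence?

6

Let dp[i][j] be the LCS length of the first i bases of X and the first j bases of Y. dp[i][j] = dp[i-1][j-1]+1 when the i-th and j-th bases match, else max(dp[i-1][j], dp[i][j-1]).
    ·  T  C  T  C  A  C  C
 ·  0  0  0  0  0  0  0  0
 G  0  0  0  0  0  0  0  0
 G  0  0  0  0  0  0  0  0
 C  0  0  1  1  1  1  1  1
 T  0  1  1  2  2  2  2  2
 C  0  1  2  2  3  3  3  3
 C  0  1  2  2  3  3  4  4
 T  0  1  2  3  3  3  4  4
 C  0  1  2  3  4  4  4  5
 C  0  1  2  3  4  4  5  5
 A  0  1  2  3  4  5  5  5
 C  0  1  2  3  4  5  6  6
dp[11][7] = 6. One LCS (by backtracking along matches): TCTCCC.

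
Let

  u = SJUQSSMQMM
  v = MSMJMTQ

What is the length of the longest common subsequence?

4

One common subsequence of length 4: S at u[1]=v[2], then J at u[2]=v[4], then M at u[7]=v[5], then Q at u[8]=v[7], and the DP table's final entry dp[10][7] is also 4, so no common subsequence is longer.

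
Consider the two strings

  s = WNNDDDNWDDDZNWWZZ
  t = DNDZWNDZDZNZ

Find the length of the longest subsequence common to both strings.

8

Pick N [3,2] → D [4,3] → N [7,6] → D [9,7] → D [11,9] → Z [12,10] → N [13,11] → Z [17,12]; all 8 characters appear in both, in order. The LCS DP gives dp[17][12] = 8, so this is optimal.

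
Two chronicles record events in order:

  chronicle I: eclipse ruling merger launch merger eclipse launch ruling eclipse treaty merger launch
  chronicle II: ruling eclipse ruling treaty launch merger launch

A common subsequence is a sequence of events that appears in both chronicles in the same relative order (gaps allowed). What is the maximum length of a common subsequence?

6

Pick ruling (chronicle I #2, chronicle II #1), then eclipse (chronicle I #6, chronicle II #2), then ruling (chronicle I #8, chronicle II #3), then treaty (chronicle I #10, chronicle II #4), then merger (chronicle I #11, chronicle II #6), then launch (chronicle I #12, chronicle II #7); all 6 events appear in both, in order, and the DP table's final entry dp[12][7] is also 6, so no common subsequence is longer.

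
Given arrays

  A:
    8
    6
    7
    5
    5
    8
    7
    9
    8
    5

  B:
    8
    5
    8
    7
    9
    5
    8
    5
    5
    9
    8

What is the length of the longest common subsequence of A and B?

Let dp[i][j] be the LCS length of the first i values of A and the first j values of B. dp[i][j] = dp[i-1][j-1]+1 when the i-th and j-th values match, else max(dp[i-1][j], dp[i][j-1]).
    ·  8  5  8  7  9  5  8  5  5  9  8
 ·  0  0  0  0  0  0  0  0  0  0  0  0
 8  0  1  1  1  1  1  1  1  1  1  1  1
 6  0  1  1  1  1  1  1  1  1  1  1  1
 7  0  1  1  1  2  2  2  2  2  2  2  2
 5  0  1  2  2  2  2  3  3  3  3  3  3
 5  0  1  2  2  2  2  3  3  4  4  4  4
 8  0  1  2  3  3  3  3  4  4  4  4  5
 7  0  1  2  3  4  4  4  4  4  4  4  5
 9  0  1  2  3  4  5  5  5  5  5  5  5
 8  0  1  2  3  4  5  5  6  6  6  6  6
 5  0  1  2  3  4  5  6  6  7  7  7  7
dp[10][11] = 7. One LCS (by backtracking along matches): 8, 5, 8, 7, 9, 8, 5.

7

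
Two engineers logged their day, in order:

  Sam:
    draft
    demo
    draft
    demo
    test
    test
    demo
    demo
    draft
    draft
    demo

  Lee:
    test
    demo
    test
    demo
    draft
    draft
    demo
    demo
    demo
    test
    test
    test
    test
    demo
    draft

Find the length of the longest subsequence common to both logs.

Pick draft [1,6], then demo [2,8], then demo [4,9], then test [5,12], then test [6,13], then demo [8,14], then draft [10,15]; all 7 tasks appear in both, in order. Since dp[11][15] = 7, nothing longer is possible.

7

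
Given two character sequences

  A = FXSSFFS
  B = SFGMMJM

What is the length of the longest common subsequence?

Let dp[i][j] be the LCS length of the first i characters of A and the first j characters of B. dp[i][j] = dp[i-1][j-1]+1 when the i-th and j-th characters match, else max(dp[i-1][j], dp[i][j-1]).
    ·  S  F  G  M  M  J  M
 ·  0  0  0  0  0  0  0  0
 F  0  0  1  1  1  1  1  1
 X  0  0  1  1  1  1  1  1
 S  0  1  1  1  1  1  1  1
 S  0  1  1  1  1  1  1  1
 F  0  1  2  2  2  2  2  2
 F  0  1  2  2  2  2  2  2
 S  0  1  2  2  2  2  2  2
dp[7][7] = 2. One LCS (by backtracking along matches): SF.

2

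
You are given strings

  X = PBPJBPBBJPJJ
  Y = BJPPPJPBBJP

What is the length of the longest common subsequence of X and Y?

8

Taking P at X[1]=Y[4]; then P at X[3]=Y[5]; then J at X[4]=Y[6]; then P at X[6]=Y[7]; then B at X[7]=Y[8]; then B at X[8]=Y[9]; then J at X[9]=Y[10]; then P at X[10]=Y[11] gives a common subsequence of length 8. Since dp[12][11] = 8, nothing longer is possible.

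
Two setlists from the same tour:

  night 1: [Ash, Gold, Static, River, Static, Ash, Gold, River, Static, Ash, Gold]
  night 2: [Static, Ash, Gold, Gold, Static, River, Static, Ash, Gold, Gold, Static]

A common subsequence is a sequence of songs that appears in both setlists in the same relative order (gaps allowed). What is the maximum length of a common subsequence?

8

Taking Ash [1,2], then Gold [2,4], then Static [3,5], then River [4,6], then Static [5,7], then Ash [6,8], then Gold [7,10], then Static [9,11] gives a common subsequence of length 8, and the DP table's final entry dp[11][11] is also 8, so no common subsequence is longer.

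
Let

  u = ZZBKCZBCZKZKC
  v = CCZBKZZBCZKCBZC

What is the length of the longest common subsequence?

One common subsequence of length 10: Z [2,3]; then B [3,4]; then K [4,5]; then Z [6,7]; then B [7,8]; then C [8,9]; then Z [9,10]; then K [10,11]; then Z [11,14]; then C [13,15]. dp[13][15] = 10 confirms this is the maximum.

10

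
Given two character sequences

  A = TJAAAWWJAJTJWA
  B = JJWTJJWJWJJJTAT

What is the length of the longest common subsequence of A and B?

Match T (A #1, B #4), then J (A #2, B #6), then W (A #6, B #7), then W (A #7, B #9), then J (A #8, B #11), then J (A #10, B #12), then T (A #11, B #13), then A (A #14, B #14) — 8 characters in the same relative order in both. The LCS DP gives dp[14][15] = 8, so this is optimal.

8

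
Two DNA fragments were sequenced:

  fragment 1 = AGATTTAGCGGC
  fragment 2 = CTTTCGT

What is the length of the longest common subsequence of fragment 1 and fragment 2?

Let dp[i][j] be the LCS length of the first i bases of fragment 1 and the first j bases of fragment 2. dp[i][j] = dp[i-1][j-1]+1 when the i-th and j-th bases match, else max(dp[i-1][j], dp[i][j-1]).
    ·  C  T  T  T  C  G  T
 ·  0  0  0  0  0  0  0  0
 A  0  0  0  0  0  0  0  0
 G  0  0  0  0  0  0  1  1
 A  0  0  0  0  0  0  1  1
 T  0  0  1  1  1  1  1  2
 T  0  0  1  2  2  2  2  2
 T  0  0  1  2  3  3  3  3
 A  0  0  1  2  3  3  3  3
 G  0  0  1  2  3  3  4  4
 C  0  1  1  2  3  4  4  4
 G  0  1  1  2  3  4  5  5
 G  0  1  1  2  3  4  5  5
 C  0  1  1  2  3  4  5  5
dp[12][7] = 5. One LCS (by backtracking along matches): TTTCG.

5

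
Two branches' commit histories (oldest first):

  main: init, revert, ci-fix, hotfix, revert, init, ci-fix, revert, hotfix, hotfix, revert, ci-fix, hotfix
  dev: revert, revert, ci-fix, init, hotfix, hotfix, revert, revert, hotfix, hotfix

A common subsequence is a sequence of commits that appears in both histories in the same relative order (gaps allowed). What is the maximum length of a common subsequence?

7

One common subsequence of length 7: revert (main #2, dev #2); then ci-fix (main #3, dev #3); then hotfix (main #4, dev #6); then revert (main #5, dev #7); then revert (main #8, dev #8); then hotfix (main #10, dev #9); then hotfix (main #13, dev #10), and the DP table's final entry dp[13][10] is also 7, so no common subsequence is longer.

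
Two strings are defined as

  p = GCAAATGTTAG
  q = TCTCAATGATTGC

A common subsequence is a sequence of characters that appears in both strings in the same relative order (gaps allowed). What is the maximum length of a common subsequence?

Let dp[i][j] be the LCS length of the first i characters of p and the first j characters of q. dp[i][j] = dp[i-1][j-1]+1 when the i-th and j-th characters match, else max(dp[i-1][j], dp[i][j-1]).
    ·  T  C  T  C  A  A  T  G  A  T  T  G  C
 ·  0  0  0  0  0  0  0  0  0  0  0  0  0  0
 G  0  0  0  0  0  0  0  0  1  1  1  1  1  1
 C  0  0  1  1  1  1  1  1  1  1  1  1  1  2
 A  0  0  1  1  1  2  2  2  2  2  2  2  2  2
 A  0  0  1  1  1  2  3  3  3  3  3  3  3  3
 A  0  0  1  1  1  2  3  3  3  4  4  4  4  4
 T  0  1  1  2  2  2  3  4  4  4  5  5  5  5
 G  0  1  1  2  2  2  3  4  5  5  5  5  6  6
 T  0  1  1  2  2  2  3  4  5  5  6  6  6  6
 T  0  1  1  2  2  2  3  4  5  5  6  7  7  7
 A  0  1  1  2  2  3  3  4  5  6  6  7  7  7
 G  0  1  1  2  2  3  3  4  5  6  6  7  8  8
dp[11][13] = 8. One LCS (by backtracking along matches): CAATGTTG.

8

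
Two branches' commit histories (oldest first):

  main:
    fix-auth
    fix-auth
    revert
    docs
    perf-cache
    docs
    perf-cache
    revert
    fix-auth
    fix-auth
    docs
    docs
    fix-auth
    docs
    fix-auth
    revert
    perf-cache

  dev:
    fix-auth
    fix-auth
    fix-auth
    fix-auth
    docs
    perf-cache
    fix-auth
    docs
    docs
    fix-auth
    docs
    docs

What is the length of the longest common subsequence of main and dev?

Taking fix-auth at main[1]=dev[3], then fix-auth at main[2]=dev[4], then docs at main[6]=dev[5], then perf-cache at main[7]=dev[6], then fix-auth at main[10]=dev[7], then docs at main[11]=dev[8], then docs at main[12]=dev[9], then fix-auth at main[13]=dev[10], then docs at main[14]=dev[12] gives a common subsequence of length 9. Since dp[17][12] = 9, nothing longer is possible.

9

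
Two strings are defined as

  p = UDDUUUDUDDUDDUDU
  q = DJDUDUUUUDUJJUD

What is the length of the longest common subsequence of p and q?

10

Match U (p #1, q #4) → D (p #3, q #5) → U (p #4, q #6) → U (p #5, q #7) → U (p #6, q #8) → U (p #8, q #9) → D (p #10, q #10) → U (p #11, q #11) → U (p #14, q #14) → D (p #15, q #15) — 10 characters in the same relative order in both, and the DP table's final entry dp[16][15] is also 10, so no common subsequence is longer.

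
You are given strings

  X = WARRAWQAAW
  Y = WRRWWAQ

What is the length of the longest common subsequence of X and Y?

Match W at X[1]=Y[1]; then R at X[3]=Y[2]; then R at X[4]=Y[3]; then A at X[5]=Y[6]; then Q at X[7]=Y[7] — 5 characters in the same relative order in both, and the DP table's final entry dp[10][7] is also 5, so no common subsequence is longer.

5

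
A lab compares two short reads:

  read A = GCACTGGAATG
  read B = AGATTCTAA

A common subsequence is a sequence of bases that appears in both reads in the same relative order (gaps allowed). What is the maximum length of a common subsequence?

Let dp[i][j] be the LCS length of the first i bases of read A and the first j bases of read B. dp[i][j] = dp[i-1][j-1]+1 when the i-th and j-th bases match, else max(dp[i-1][j], dp[i][j-1]).
    ·  A  G  A  T  T  C  T  A  A
 ·  0  0  0  0  0  0  0  0  0  0
 G  0  0  1  1  1  1  1  1  1  1
 C  0  0  1  1  1  1  2  2  2  2
 A  0  1  1  2  2  2  2  2  3  3
 C  0  1  1  2  2  2  3  3  3  3
 T  0  1  1  2  3  3  3  4  4  4
 G  0  1  2  2  3  3  3  4  4  4
 G  0  1  2  2  3  3  3  4  4  4
 A  0  1  2  3  3  3  3  4  5  5
 A  0  1  2  3  3  3  3  4  5  6
 T  0  1  2  3  4  4  4  4  5  6
 G  0  1  2  3  4  4  4  4  5  6
dp[11][9] = 6. One LCS (by backtracking along matches): GACTAA.

6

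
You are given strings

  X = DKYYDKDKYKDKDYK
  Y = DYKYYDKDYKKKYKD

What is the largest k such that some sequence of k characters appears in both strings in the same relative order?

12

Pick D (X #1, Y #1); then K (X #2, Y #3); then Y (X #3, Y #4); then Y (X #4, Y #5); then D (X #5, Y #6); then K (X #6, Y #7); then D (X #7, Y #8); then K (X #8, Y #10); then K (X #10, Y #11); then K (X #12, Y #12); then Y (X #14, Y #13); then K (X #15, Y #14); all 12 characters appear in both, in order. dp[15][15] = 12 confirms this is the maximum.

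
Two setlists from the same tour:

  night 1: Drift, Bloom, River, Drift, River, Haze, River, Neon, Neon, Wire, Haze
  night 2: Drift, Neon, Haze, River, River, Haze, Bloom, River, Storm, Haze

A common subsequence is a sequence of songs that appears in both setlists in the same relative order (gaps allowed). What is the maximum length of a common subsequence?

6

One common subsequence of length 6: Drift [1,1], then River [3,4], then River [5,5], then Haze [6,6], then River [7,8], then Haze [11,10]. The LCS DP gives dp[11][10] = 6, so this is optimal.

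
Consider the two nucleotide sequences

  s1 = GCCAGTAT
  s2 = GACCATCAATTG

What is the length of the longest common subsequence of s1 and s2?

7

Let dp[i][j] be the LCS length of the first i bases of s1 and the first j bases of s2. dp[i][j] = dp[i-1][j-1]+1 when the i-th and j-th bases match, else max(dp[i-1][j], dp[i][j-1]).
    ·  G  A  C  C  A  T  C  A  A  T  T  G
 ·  0  0  0  0  0  0  0  0  0  0  0  0  0
 G  0  1  1  1  1  1  1  1  1  1  1  1  1
 C  0  1  1  2  2  2  2  2  2  2  2  2  2
 C  0  1  1  2  3  3  3  3  3  3  3  3  3
 A  0  1  2  2  3  4  4  4  4  4  4  4  4
 G  0  1  2  2  3  4  4  4  4  4  4  4  5
 T  0  1  2  2  3  4  5  5  5  5  5  5  5
 A  0  1  2  2  3  4  5  5  6  6  6  6  6
 T  0  1  2  2  3  4  5  5  6  6  7  7  7
dp[8][12] = 7. One LCS (by backtracking along matches): GCCATAT.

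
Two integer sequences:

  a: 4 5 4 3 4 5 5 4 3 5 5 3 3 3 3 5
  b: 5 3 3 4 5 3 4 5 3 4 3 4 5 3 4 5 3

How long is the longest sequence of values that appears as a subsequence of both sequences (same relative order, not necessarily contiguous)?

Taking 4 at a[1]=b[4], then 5 at a[2]=b[5], then 3 at a[4]=b[6], then 4 at a[5]=b[7], then 5 at a[6]=b[8], then 4 at a[8]=b[10], then 3 at a[9]=b[11], then 5 at a[10]=b[13], then 5 at a[11]=b[16], then 3 at a[15]=b[17] gives a common subsequence of length 10, and the DP table's final entry dp[16][17] is also 10, so no common subsequence is longer.

10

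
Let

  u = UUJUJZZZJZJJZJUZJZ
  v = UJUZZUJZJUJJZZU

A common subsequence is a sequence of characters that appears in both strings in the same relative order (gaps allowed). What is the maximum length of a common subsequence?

12

One common subsequence of length 12: U at u[2]=v[1], J at u[3]=v[2], U at u[4]=v[3], Z at u[6]=v[4], Z at u[7]=v[5], J at u[9]=v[7], Z at u[10]=v[8], J at u[11]=v[9], J at u[12]=v[11], J at u[14]=v[12], Z at u[16]=v[13], Z at u[18]=v[14], and the DP table's final entry dp[18][15] is also 12, so no common subsequence is longer.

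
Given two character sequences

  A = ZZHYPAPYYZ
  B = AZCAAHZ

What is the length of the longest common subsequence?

3

Match Z at A[1]=B[2] → H at A[3]=B[6] → Z at A[10]=B[7] — 3 characters in the same relative order in both. Since dp[10][7] = 3, nothing longer is possible.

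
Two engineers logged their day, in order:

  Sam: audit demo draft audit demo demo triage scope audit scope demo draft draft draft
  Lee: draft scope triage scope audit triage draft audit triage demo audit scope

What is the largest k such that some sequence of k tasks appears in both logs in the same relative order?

6

Pick audit (Sam #1, Lee #5), then draft (Sam #3, Lee #7), then audit (Sam #4, Lee #8), then demo (Sam #6, Lee #10), then audit (Sam #9, Lee #11), then scope (Sam #10, Lee #12); all 6 tasks appear in both, in order. The LCS DP gives dp[14][12] = 6, so this is optimal.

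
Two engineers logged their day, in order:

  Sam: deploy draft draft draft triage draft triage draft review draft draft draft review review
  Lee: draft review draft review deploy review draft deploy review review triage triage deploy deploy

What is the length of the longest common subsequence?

Pick draft (Sam #2, Lee #1), then draft (Sam #3, Lee #3), then review (Sam #9, Lee #6), then draft (Sam #10, Lee #7), then review (Sam #13, Lee #9), then review (Sam #14, Lee #10); all 6 tasks appear in both, in order, and the DP table's final entry dp[14][14] is also 6, so no common subsequence is longer.

6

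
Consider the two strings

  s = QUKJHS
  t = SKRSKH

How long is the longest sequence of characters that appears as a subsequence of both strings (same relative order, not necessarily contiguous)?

Let dp[i][j] be the LCS length of the first i characters of s and the first j characters of t. dp[i][j] = dp[i-1][j-1]+1 when the i-th and j-th characters match, else max(dp[i-1][j], dp[i][j-1]).
    ·  S  K  R  S  K  H
 ·  0  0  0  0  0  0  0
 Q  0  0  0  0  0  0  0
 U  0  0  0  0  0  0  0
 K  0  0  1  1  1  1  1
 J  0  0  1  1  1  1  1
 H  0  0  1  1  1  1  2
 S  0  1  1  1  2  2  2
dp[6][6] = 2. One LCS (by backtracking along matches): KH.

2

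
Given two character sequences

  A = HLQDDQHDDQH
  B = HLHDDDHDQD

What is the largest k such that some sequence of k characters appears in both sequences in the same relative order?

One common subsequence of length 7: H [1,1]; then L [2,2]; then D [4,5]; then D [5,6]; then H [7,7]; then D [8,8]; then D [9,10]. Since dp[11][10] = 7, nothing longer is possible.

7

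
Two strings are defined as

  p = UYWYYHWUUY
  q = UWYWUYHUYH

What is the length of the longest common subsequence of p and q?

Let dp[i][j] be the LCS length of the first i characters of p and the first j characters of q. dp[i][j] = dp[i-1][j-1]+1 when the i-th and j-th characters match, else max(dp[i-1][j], dp[i][j-1]).
    ·  U  W  Y  W  U  Y  H  U  Y  H
 ·  0  0  0  0  0  0  0  0  0  0  0
 U  0  1  1  1  1  1  1  1  1  1  1
 Y  0  1  1  2  2  2  2  2  2  2  2
 W  0  1  2  2  3  3  3  3  3  3  3
 Y  0  1  2  3  3  3  4  4  4  4  4
 Y  0  1  2  3  3  3  4  4  4  5  5
 H  0  1  2  3  3  3  4  5  5  5  6
 W  0  1  2  3  4  4  4  5  5  5  6
 U  0  1  2  3  4  5  5  5  6  6  6
 U  0  1  2  3  4  5  5  5  6  6  6
 Y  0  1  2  3  4  5  6  6  6  7  7
dp[10][10] = 7. One LCS (by backtracking along matches): UYWYHUY.

7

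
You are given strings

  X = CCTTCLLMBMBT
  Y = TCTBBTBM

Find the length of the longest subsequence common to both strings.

5

Let dp[i][j] be the LCS length of the first i characters of X and the first j characters of Y. dp[i][j] = dp[i-1][j-1]+1 when the i-th and j-th characters match, else max(dp[i-1][j], dp[i][j-1]).
    ·  T  C  T  B  B  T  B  M
 ·  0  0  0  0  0  0  0  0  0
 C  0  0  1  1  1  1  1  1  1
 C  0  0  1  1  1  1  1  1  1
 T  0  1  1  2  2  2  2  2  2
 T  0  1  1  2  2  2  3  3  3
 C  0  1  2  2  2  2  3  3  3
 L  0  1  2  2  2  2  3  3  3
 L  0  1  2  2  2  2  3  3  3
 M  0  1  2  2  2  2  3  3  4
 B  0  1  2  2  3  3  3  4  4
 M  0  1  2  2  3  3  3  4  5
 B  0  1  2  2  3  4  4  4  5
 T  0  1  2  3  3  4  5  5  5
dp[12][8] = 5. One LCS (by backtracking along matches): CTTBM.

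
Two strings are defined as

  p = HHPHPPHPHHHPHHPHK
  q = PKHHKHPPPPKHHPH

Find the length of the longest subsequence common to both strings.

Pick H at p[1]=q[3] → H at p[2]=q[4] → H at p[4]=q[6] → P at p[5]=q[7] → P at p[6]=q[8] → P at p[8]=q[9] → P at p[12]=q[10] → H at p[13]=q[12] → H at p[14]=q[13] → P at p[15]=q[14] → H at p[16]=q[15]; all 11 characters appear in both, in order, and the DP table's final entry dp[17][15] is also 11, so no common subsequence is longer.

11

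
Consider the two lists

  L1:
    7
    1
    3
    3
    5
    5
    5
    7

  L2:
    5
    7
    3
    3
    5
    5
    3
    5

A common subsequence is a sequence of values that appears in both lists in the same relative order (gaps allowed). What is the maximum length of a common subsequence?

Pick 7 at L1[1]=L2[2] → 3 at L1[3]=L2[3] → 3 at L1[4]=L2[4] → 5 at L1[5]=L2[5] → 5 at L1[6]=L2[6] → 5 at L1[7]=L2[8]; all 6 values appear in both, in order. Since dp[8][8] = 6, nothing longer is possible.

6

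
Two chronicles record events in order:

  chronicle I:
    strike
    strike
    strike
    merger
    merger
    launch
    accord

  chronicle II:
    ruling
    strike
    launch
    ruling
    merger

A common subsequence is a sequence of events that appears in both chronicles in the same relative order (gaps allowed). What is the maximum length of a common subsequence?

Pick strike (chronicle I #1, chronicle II #2) → merger (chronicle I #5, chronicle II #5); all 2 events appear in both, in order. Since dp[7][5] = 2, nothing longer is possible.

2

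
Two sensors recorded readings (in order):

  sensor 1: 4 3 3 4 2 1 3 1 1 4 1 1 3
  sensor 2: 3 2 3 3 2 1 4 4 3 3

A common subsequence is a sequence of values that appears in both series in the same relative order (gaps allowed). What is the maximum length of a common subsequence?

6

Let dp[i][j] be the LCS length of the first i values of sensor 1 and the first j values of sensor 2. dp[i][j] = dp[i-1][j-1]+1 when the i-th and j-th values match, else max(dp[i-1][j], dp[i][j-1]).
    ·  3  2  3  3  2  1  4  4  3  3
 ·  0  0  0  0  0  0  0  0  0  0  0
 4  0  0  0  0  0  0  0  1  1  1  1
 3  0  1  1  1  1  1  1  1  1  2  2
 3  0  1  1  2  2  2  2  2  2  2  3
 4  0  1  1  2  2  2  2  3  3  3  3
 2  0  1  2  2  2  3  3  3  3  3  3
 1  0  1  2  2  2  3  4  4  4  4  4
 3  0  1  2  3  3  3  4  4  4  5  5
 1  0  1  2  3  3  3  4  4  4  5  5
 1  0  1  2  3  3  3  4  4  4  5  5
 4  0  1  2  3  3  3  4  5  5  5  5
 1  0  1  2  3  3  3  4  5  5  5  5
 1  0  1  2  3  3  3  4  5  5  5  5
 3  0  1  2  3  4  4  4  5  5  6  6
dp[13][10] = 6. One LCS (by backtracking along matches): 3, 3, 2, 1, 3, 3.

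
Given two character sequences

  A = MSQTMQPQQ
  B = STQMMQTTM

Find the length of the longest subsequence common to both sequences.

4

One common subsequence of length 4: M [1,5]; then Q [3,6]; then T [4,8]; then M [5,9]. dp[9][9] = 4 confirms this is the maximum.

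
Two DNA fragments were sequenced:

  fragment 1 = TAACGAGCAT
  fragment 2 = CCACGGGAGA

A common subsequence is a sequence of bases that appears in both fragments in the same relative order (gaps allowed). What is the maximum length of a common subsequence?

6

Taking A at fragment 1[3]=fragment 2[3], then C at fragment 1[4]=fragment 2[4], then G at fragment 1[5]=fragment 2[7], then A at fragment 1[6]=fragment 2[8], then G at fragment 1[7]=fragment 2[9], then A at fragment 1[9]=fragment 2[10] gives a common subsequence of length 6. dp[10][10] = 6 confirms this is the maximum.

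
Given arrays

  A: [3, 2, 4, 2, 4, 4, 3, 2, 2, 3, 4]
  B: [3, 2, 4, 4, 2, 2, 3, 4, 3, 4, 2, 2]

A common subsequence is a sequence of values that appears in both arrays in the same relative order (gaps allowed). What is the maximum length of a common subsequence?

8

Pick 3 [1,1]; then 2 [2,2]; then 4 [3,4]; then 2 [4,6]; then 4 [5,8]; then 4 [6,10]; then 2 [8,11]; then 2 [9,12]; all 8 values appear in both, in order. The LCS DP gives dp[11][12] = 8, so this is optimal.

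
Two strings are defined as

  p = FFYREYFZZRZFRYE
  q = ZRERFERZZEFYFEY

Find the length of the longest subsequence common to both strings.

8

Taking R (p #4, q #2), then E (p #5, q #3), then F (p #7, q #5), then Z (p #8, q #8), then Z (p #9, q #9), then F (p #12, q #11), then Y (p #14, q #12), then E (p #15, q #14) gives a common subsequence of length 8, and the DP table's final entry dp[15][15] is also 8, so no common subsequence is longer.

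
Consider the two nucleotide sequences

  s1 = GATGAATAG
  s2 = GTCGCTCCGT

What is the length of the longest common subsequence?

One common subsequence of length 5: G [1,1]; then T [3,2]; then G [4,4]; then T [7,6]; then G [9,9]. Since dp[9][10] = 5, nothing longer is possible.

5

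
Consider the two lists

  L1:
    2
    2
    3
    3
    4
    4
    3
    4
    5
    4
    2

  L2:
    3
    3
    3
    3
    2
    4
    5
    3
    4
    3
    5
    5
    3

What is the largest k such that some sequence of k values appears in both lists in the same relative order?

6

Let dp[i][j] be the LCS length of the first i values of L1 and the first j values of L2. dp[i][j] = dp[i-1][j-1]+1 when the i-th and j-th values match, else max(dp[i-1][j], dp[i][j-1]).
    ·  3  3  3  3  2  4  5  3  4  3  5  5  3
 ·  0  0  0  0  0  0  0  0  0  0  0  0  0  0
 2  0  0  0  0  0  1  1  1  1  1  1  1  1  1
 2  0  0  0  0  0  1  1  1  1  1  1  1  1  1
 3  0  1  1  1  1  1  1  1  2  2  2  2  2  2
 3  0  1  2  2  2  2  2  2  2  2  3  3  3  3
 4  0  1  2  2  2  2  3  3  3  3  3  3  3  3
 4  0  1  2  2  2  2  3  3  3  4  4  4  4  4
 3  0  1  2  3  3  3  3  3  4  4  5  5  5  5
 4  0  1  2  3  3  3  4  4  4  5  5  5  5  5
 5  0  1  2  3  3  3  4  5  5  5  5  6  6  6
 4  0  1  2  3  3  3  4  5  5  6  6  6  6  6
 2  0  1  2  3  3  4  4  5  5  6  6  6  6  6
dp[11][13] = 6. One LCS (by backtracking along matches): 3, 3, 4, 4, 3, 5.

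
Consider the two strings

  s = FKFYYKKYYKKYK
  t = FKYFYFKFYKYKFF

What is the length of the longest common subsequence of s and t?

9

One common subsequence of length 9: F at s[1]=t[1] → K at s[2]=t[2] → F at s[3]=t[4] → Y at s[4]=t[5] → K at s[6]=t[7] → Y at s[9]=t[9] → K at s[11]=t[10] → Y at s[12]=t[11] → K at s[13]=t[12]. dp[13][14] = 9 confirms this is the maximum.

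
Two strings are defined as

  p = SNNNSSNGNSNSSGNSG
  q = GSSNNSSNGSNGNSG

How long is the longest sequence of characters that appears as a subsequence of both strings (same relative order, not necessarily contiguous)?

13

Pick S [1,3]; then N [3,4]; then N [4,5]; then S [5,6]; then S [6,7]; then N [7,8]; then G [8,9]; then S [10,10]; then N [11,11]; then G [14,12]; then N [15,13]; then S [16,14]; then G [17,15]; all 13 characters appear in both, in order. The LCS DP gives dp[17][15] = 13, so this is optimal.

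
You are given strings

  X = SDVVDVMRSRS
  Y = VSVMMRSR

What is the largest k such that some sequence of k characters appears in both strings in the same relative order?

Taking S [1,2]; then V [3,3]; then M [7,5]; then R [8,6]; then S [9,7]; then R [10,8] gives a common subsequence of length 6. The LCS DP gives dp[11][8] = 6, so this is optimal.

6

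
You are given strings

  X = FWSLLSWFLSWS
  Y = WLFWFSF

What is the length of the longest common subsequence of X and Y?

Let dp[i][j] be the LCS length of the first i characters of X and the first j characters of Y. dp[i][j] = dp[i-1][j-1]+1 when the i-th and j-th characters match, else max(dp[i-1][j], dp[i][j-1]).
    ·  W  L  F  W  F  S  F
 ·  0  0  0  0  0  0  0  0
 F  0  0  0  1  1  1  1  1
 W  0  1  1  1  2  2  2  2
 S  0  1  1  1  2  2  3  3
 L  0  1  2  2  2  2  3  3
 L  0  1  2  2  2  2  3  3
 S  0  1  2  2  2  2  3  3
 W  0  1  2  2  3  3  3  3
 F  0  1  2  3  3  4  4  4
 L  0  1  2  3  3  4  4  4
 S  0  1  2  3  3  4  5  5
 W  0  1  2  3  4  4  5  5
 S  0  1  2  3  4  4  5  5
dp[12][7] = 5. One LCS (by backtracking along matches): WLWFS.

5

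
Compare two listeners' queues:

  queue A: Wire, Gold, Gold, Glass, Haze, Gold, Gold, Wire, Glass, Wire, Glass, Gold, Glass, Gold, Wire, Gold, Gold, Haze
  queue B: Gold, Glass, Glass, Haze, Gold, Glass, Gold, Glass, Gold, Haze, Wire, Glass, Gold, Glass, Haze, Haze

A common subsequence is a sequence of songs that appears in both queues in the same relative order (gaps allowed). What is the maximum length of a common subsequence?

Match Gold at queue A[2]=queue B[1], Glass at queue A[4]=queue B[3], Haze at queue A[5]=queue B[4], Gold at queue A[6]=queue B[5], Gold at queue A[7]=queue B[7], Glass at queue A[9]=queue B[8], Wire at queue A[10]=queue B[11], Glass at queue A[11]=queue B[12], Gold at queue A[12]=queue B[13], Glass at queue A[13]=queue B[14], Haze at queue A[18]=queue B[16] — 11 songs in the same relative order in both. Since dp[18][16] = 11, nothing longer is possible.

11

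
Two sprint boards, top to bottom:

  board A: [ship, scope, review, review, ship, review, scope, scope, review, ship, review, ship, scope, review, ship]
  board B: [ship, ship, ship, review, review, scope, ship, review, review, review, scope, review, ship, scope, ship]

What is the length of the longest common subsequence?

10

One common subsequence of length 10: ship at board A[1]=board B[3], scope at board A[2]=board B[6], review at board A[3]=board B[8], review at board A[4]=board B[9], review at board A[6]=board B[10], scope at board A[8]=board B[11], review at board A[11]=board B[12], ship at board A[12]=board B[13], scope at board A[13]=board B[14], ship at board A[15]=board B[15], and the DP table's final entry dp[15][15] is also 10, so no common subsequence is longer.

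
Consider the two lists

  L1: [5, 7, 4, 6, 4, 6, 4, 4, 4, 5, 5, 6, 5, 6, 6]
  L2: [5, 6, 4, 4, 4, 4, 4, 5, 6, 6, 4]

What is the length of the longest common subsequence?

One common subsequence of length 9: 5 (L1 #1, L2 #1); then 4 (L1 #3, L2 #3); then 4 (L1 #5, L2 #4); then 4 (L1 #7, L2 #5); then 4 (L1 #8, L2 #6); then 4 (L1 #9, L2 #7); then 5 (L1 #11, L2 #8); then 6 (L1 #12, L2 #9); then 6 (L1 #14, L2 #10), and the DP table's final entry dp[15][11] is also 9, so no common subsequence is longer.

9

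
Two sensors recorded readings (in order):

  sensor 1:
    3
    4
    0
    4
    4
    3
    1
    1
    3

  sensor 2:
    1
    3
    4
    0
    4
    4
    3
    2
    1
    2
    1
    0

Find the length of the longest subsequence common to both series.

Let dp[i][j] be the LCS length of the first i values of sensor 1 and the first j values of sensor 2. dp[i][j] = dp[i-1][j-1]+1 when the i-th and j-th values match, else max(dp[i-1][j], dp[i][j-1]).
    ·  1  3  4  0  4  4  3  2  1  2  1  0
 ·  0  0  0  0  0  0  0  0  0  0  0  0  0
 3  0  0  1  1  1  1  1  1  1  1  1  1  1
 4  0  0  1  2  2  2  2  2  2  2  2  2  2
 0  0  0  1  2  3  3  3  3  3  3  3  3  3
 4  0  0  1  2  3  4  4  4  4  4  4  4  4
 4  0  0  1  2  3  4  5  5  5  5  5  5  5
 3  0  0  1  2  3  4  5  6  6  6  6  6  6
 1  0  1  1  2  3  4  5  6  6  7  7  7  7
 1  0  1  1  2  3  4  5  6  6  7  7  8  8
 3  0  1  2  2  3  4  5  6  6  7  7  8  8
dp[9][12] = 8. One LCS (by backtracking along matches): 3, 4, 0, 4, 4, 3, 1, 1.

8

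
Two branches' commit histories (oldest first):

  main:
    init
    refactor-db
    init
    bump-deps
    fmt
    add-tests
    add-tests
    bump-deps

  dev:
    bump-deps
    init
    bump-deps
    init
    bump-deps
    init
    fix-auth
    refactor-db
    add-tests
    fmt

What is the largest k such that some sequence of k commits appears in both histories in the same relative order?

Taking init at main[1]=dev[2], init at main[3]=dev[4], bump-deps at main[4]=dev[5], fmt at main[5]=dev[10] gives a common subsequence of length 4. Since dp[8][10] = 4, nothing longer is possible.

4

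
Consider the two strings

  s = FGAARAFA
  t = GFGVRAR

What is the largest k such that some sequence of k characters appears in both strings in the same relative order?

4

Let dp[i][j] be the LCS length of the first i characters of s and the first j characters of t. dp[i][j] = dp[i-1][j-1]+1 when the i-th and j-th characters match, else max(dp[i-1][j], dp[i][j-1]).
    ·  G  F  G  V  R  A  R
 ·  0  0  0  0  0  0  0  0
 F  0  0  1  1  1  1  1  1
 G  0  1  1  2  2  2  2  2
 A  0  1  1  2  2  2  3  3
 A  0  1  1  2  2  2  3  3
 R  0  1  1  2  2  3  3  4
 A  0  1  1  2  2  3  4  4
 F  0  1  2  2  2  3  4  4
 A  0  1  2  2  2  3  4  4
dp[8][7] = 4. One LCS (by backtracking along matches): FGAR.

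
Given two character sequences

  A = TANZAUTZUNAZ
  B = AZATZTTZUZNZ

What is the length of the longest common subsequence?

Pick A [2,1]; then Z [4,2]; then A [5,3]; then T [7,7]; then Z [8,8]; then U [9,9]; then N [10,11]; then Z [12,12]; all 8 characters appear in both, in order. dp[12][12] = 8 confirms this is the maximum.

8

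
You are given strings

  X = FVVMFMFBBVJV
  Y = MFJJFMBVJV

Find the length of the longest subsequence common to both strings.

Match F at X[1]=Y[2], F at X[5]=Y[5], M at X[6]=Y[6], B at X[9]=Y[7], V at X[10]=Y[8], J at X[11]=Y[9], V at X[12]=Y[10] — 7 characters in the same relative order in both. Since dp[12][10] = 7, nothing longer is possible.

7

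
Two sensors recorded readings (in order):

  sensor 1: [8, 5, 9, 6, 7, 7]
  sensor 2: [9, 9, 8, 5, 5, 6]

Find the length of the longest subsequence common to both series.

3

Pick 8 at sensor 1[1]=sensor 2[3]; then 5 at sensor 1[2]=sensor 2[5]; then 6 at sensor 1[4]=sensor 2[6]; all 3 values appear in both, in order, and the DP table's final entry dp[6][6] is also 3, so no common subsequence is longer.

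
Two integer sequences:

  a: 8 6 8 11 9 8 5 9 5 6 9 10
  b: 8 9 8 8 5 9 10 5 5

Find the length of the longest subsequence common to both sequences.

6

Let dp[i][j] be the LCS length of the first i values of a and the first j values of b. dp[i][j] = dp[i-1][j-1]+1 when the i-th and j-th values match, else max(dp[i-1][j], dp[i][j-1]).
    ·  8  9  8  8  5  9 10  5  5
 ·  0  0  0  0  0  0  0  0  0  0
 8  0  1  1  1  1  1  1  1  1  1
 6  0  1  1  1  1  1  1  1  1  1
 8  0  1  1  2  2  2  2  2  2  2
11  0  1  1  2  2  2  2  2  2  2
 9  0  1  2  2  2  2  3  3  3  3
 8  0  1  2  3  3  3  3  3  3  3
 5  0  1  2  3  3  4  4  4  4  4
 9  0  1  2  3  3  4  5  5  5  5
 5  0  1  2  3  3  4  5  5  6  6
 6  0  1  2  3  3  4  5  5  6  6
 9  0  1  2  3  3  4  5  5  6  6
10  0  1  2  3  3  4  5  6  6  6
dp[12][9] = 6. One LCS (by backtracking along matches): 8, 8, 8, 5, 9, 5.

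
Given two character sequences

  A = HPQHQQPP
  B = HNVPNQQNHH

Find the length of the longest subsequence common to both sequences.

Let dp[i][j] be the LCS length of the first i characters of A and the first j characters of B. dp[i][j] = dp[i-1][j-1]+1 when the i-th and j-th characters match, else max(dp[i-1][j], dp[i][j-1]).
    ·  H  N  V  P  N  Q  Q  N  H  H
 ·  0  0  0  0  0  0  0  0  0  0  0
 H  0  1  1  1  1  1  1  1  1  1  1
 P  0  1  1  1  2  2  2  2  2  2  2
 Q  0  1  1  1  2  2  3  3  3  3  3
 H  0  1  1  1  2  2  3  3  3  4  4
 Q  0  1  1  1  2  2  3  4  4  4  4
 Q  0  1  1  1  2  2  3  4  4  4  4
 P  0  1  1  1  2  2  3  4  4  4  4
 P  0  1  1  1  2  2  3  4  4  4  4
dp[8][10] = 4. One LCS (by backtracking along matches): HPQH.

4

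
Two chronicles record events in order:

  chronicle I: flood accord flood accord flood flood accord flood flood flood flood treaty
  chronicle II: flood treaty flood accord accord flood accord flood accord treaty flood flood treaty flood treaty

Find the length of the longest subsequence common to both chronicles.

Taking flood at chronicle I[1]=chronicle II[3] → accord at chronicle I[2]=chronicle II[5] → flood at chronicle I[3]=chronicle II[6] → accord at chronicle I[4]=chronicle II[7] → flood at chronicle I[6]=chronicle II[8] → accord at chronicle I[7]=chronicle II[9] → flood at chronicle I[8]=chronicle II[11] → flood at chronicle I[9]=chronicle II[12] → flood at chronicle I[11]=chronicle II[14] → treaty at chronicle I[12]=chronicle II[15] gives a common subsequence of length 10. Since dp[12][15] = 10, nothing longer is possible.

10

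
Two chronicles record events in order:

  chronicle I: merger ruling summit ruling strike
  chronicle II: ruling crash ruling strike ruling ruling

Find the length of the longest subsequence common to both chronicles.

Taking ruling [2,1] → ruling [4,3] → strike [5,4] gives a common subsequence of length 3. The LCS DP gives dp[5][6] = 3, so this is optimal.

3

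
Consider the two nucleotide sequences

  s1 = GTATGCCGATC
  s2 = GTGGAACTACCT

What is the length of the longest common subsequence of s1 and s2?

One common subsequence of length 7: G (s1 #1, s2 #1) → T (s1 #2, s2 #2) → A (s1 #3, s2 #6) → T (s1 #4, s2 #8) → C (s1 #6, s2 #10) → C (s1 #7, s2 #11) → T (s1 #10, s2 #12), and the DP table's final entry dp[11][12] is also 7, so no common subsequence is longer.

7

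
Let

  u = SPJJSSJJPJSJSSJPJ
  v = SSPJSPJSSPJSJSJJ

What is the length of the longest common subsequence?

13

Pick S (u #1, v #2), P (u #2, v #3), J (u #3, v #4), J (u #4, v #7), S (u #5, v #8), S (u #6, v #9), P (u #9, v #10), J (u #10, v #11), S (u #11, v #12), J (u #12, v #13), S (u #14, v #14), J (u #15, v #15), J (u #17, v #16); all 13 characters appear in both, in order. Since dp[17][16] = 13, nothing longer is possible.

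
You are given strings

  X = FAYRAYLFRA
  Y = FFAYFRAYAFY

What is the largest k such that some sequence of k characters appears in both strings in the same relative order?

Pick F (X #1, Y #2); then A (X #2, Y #3); then Y (X #3, Y #4); then R (X #4, Y #6); then A (X #5, Y #7); then Y (X #6, Y #8); then F (X #8, Y #10); all 7 characters appear in both, in order. Since dp[10][11] = 7, nothing longer is possible.

7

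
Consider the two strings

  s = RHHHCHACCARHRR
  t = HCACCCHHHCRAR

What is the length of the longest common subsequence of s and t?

8

Pick H (s #4, t #1) → C (s #5, t #2) → A (s #7, t #3) → C (s #8, t #5) → C (s #9, t #6) → H (s #12, t #9) → R (s #13, t #11) → R (s #14, t #13); all 8 characters appear in both, in order. dp[14][13] = 8 confirms this is the maximum.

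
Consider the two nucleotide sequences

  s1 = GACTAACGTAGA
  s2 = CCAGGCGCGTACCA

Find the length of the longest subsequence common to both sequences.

One common subsequence of length 7: G (s1 #1, s2 #5); then C (s1 #3, s2 #6); then C (s1 #7, s2 #8); then G (s1 #8, s2 #9); then T (s1 #9, s2 #10); then A (s1 #10, s2 #11); then A (s1 #12, s2 #14). The LCS DP gives dp[12][14] = 7, so this is optimal.

7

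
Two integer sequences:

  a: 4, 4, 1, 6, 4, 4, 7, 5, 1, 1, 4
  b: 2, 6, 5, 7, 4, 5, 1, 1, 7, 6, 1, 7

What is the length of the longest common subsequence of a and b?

Pick 6 (a #4, b #2) → 4 (a #6, b #5) → 5 (a #8, b #6) → 1 (a #9, b #8) → 1 (a #10, b #11); all 5 values appear in both, in order, and the DP table's final entry dp[11][12] is also 5, so no common subsequence is longer.

5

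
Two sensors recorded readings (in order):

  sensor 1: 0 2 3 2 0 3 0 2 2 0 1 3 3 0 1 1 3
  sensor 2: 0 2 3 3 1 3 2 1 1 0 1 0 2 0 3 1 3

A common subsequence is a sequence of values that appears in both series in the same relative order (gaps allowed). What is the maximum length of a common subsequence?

Match 0 (sensor 1 #1, sensor 2 #1), then 2 (sensor 1 #2, sensor 2 #2), then 3 (sensor 1 #3, sensor 2 #6), then 2 (sensor 1 #4, sensor 2 #7), then 0 (sensor 1 #5, sensor 2 #10), then 0 (sensor 1 #7, sensor 2 #12), then 2 (sensor 1 #9, sensor 2 #13), then 0 (sensor 1 #10, sensor 2 #14), then 3 (sensor 1 #13, sensor 2 #15), then 1 (sensor 1 #16, sensor 2 #16), then 3 (sensor 1 #17, sensor 2 #17) — 11 values in the same relative order in both, and the DP table's final entry dp[17][17] is also 11, so no common subsequence is longer.

11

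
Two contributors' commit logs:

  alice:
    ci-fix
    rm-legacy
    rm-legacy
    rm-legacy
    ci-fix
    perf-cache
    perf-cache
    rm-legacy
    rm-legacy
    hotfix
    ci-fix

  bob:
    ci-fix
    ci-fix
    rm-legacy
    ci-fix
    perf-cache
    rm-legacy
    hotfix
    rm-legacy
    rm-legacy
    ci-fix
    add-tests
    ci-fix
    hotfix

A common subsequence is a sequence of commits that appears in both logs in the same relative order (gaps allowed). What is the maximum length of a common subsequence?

Taking ci-fix at alice[1]=bob[2], rm-legacy at alice[4]=bob[3], ci-fix at alice[5]=bob[4], perf-cache at alice[6]=bob[5], rm-legacy at alice[8]=bob[8], rm-legacy at alice[9]=bob[9], hotfix at alice[10]=bob[13] gives a common subsequence of length 7. Since dp[11][13] = 7, nothing longer is possible.

7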